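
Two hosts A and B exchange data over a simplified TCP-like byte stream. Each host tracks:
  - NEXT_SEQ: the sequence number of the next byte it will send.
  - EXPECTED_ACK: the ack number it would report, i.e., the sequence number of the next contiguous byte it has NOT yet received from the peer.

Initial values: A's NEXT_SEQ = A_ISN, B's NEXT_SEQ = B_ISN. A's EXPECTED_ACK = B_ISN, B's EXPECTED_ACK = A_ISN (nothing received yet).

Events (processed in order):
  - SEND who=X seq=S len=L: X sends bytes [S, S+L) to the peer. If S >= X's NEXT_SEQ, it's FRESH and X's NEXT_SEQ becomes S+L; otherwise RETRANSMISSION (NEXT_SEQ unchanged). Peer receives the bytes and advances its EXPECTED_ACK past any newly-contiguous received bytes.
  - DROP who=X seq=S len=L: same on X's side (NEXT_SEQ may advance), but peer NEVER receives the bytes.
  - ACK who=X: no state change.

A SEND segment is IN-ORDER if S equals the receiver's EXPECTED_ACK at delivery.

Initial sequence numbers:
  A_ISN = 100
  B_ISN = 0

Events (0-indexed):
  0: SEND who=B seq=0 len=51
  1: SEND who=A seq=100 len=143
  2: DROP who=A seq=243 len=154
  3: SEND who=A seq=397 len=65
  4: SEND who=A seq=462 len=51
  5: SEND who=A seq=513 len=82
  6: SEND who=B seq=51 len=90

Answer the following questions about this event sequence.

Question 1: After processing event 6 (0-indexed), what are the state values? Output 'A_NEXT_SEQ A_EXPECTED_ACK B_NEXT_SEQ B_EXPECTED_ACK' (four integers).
After event 0: A_seq=100 A_ack=51 B_seq=51 B_ack=100
After event 1: A_seq=243 A_ack=51 B_seq=51 B_ack=243
After event 2: A_seq=397 A_ack=51 B_seq=51 B_ack=243
After event 3: A_seq=462 A_ack=51 B_seq=51 B_ack=243
After event 4: A_seq=513 A_ack=51 B_seq=51 B_ack=243
After event 5: A_seq=595 A_ack=51 B_seq=51 B_ack=243
After event 6: A_seq=595 A_ack=141 B_seq=141 B_ack=243

595 141 141 243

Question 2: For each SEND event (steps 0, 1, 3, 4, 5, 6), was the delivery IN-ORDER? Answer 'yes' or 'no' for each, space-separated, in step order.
Step 0: SEND seq=0 -> in-order
Step 1: SEND seq=100 -> in-order
Step 3: SEND seq=397 -> out-of-order
Step 4: SEND seq=462 -> out-of-order
Step 5: SEND seq=513 -> out-of-order
Step 6: SEND seq=51 -> in-order

Answer: yes yes no no no yes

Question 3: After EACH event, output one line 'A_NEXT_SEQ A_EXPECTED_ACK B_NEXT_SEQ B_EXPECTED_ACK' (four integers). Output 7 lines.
100 51 51 100
243 51 51 243
397 51 51 243
462 51 51 243
513 51 51 243
595 51 51 243
595 141 141 243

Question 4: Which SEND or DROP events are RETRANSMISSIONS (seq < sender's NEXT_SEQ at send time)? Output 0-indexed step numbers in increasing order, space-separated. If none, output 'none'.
Step 0: SEND seq=0 -> fresh
Step 1: SEND seq=100 -> fresh
Step 2: DROP seq=243 -> fresh
Step 3: SEND seq=397 -> fresh
Step 4: SEND seq=462 -> fresh
Step 5: SEND seq=513 -> fresh
Step 6: SEND seq=51 -> fresh

Answer: none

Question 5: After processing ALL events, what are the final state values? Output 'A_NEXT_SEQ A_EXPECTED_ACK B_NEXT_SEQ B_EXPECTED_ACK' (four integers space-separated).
After event 0: A_seq=100 A_ack=51 B_seq=51 B_ack=100
After event 1: A_seq=243 A_ack=51 B_seq=51 B_ack=243
After event 2: A_seq=397 A_ack=51 B_seq=51 B_ack=243
After event 3: A_seq=462 A_ack=51 B_seq=51 B_ack=243
After event 4: A_seq=513 A_ack=51 B_seq=51 B_ack=243
After event 5: A_seq=595 A_ack=51 B_seq=51 B_ack=243
After event 6: A_seq=595 A_ack=141 B_seq=141 B_ack=243

Answer: 595 141 141 243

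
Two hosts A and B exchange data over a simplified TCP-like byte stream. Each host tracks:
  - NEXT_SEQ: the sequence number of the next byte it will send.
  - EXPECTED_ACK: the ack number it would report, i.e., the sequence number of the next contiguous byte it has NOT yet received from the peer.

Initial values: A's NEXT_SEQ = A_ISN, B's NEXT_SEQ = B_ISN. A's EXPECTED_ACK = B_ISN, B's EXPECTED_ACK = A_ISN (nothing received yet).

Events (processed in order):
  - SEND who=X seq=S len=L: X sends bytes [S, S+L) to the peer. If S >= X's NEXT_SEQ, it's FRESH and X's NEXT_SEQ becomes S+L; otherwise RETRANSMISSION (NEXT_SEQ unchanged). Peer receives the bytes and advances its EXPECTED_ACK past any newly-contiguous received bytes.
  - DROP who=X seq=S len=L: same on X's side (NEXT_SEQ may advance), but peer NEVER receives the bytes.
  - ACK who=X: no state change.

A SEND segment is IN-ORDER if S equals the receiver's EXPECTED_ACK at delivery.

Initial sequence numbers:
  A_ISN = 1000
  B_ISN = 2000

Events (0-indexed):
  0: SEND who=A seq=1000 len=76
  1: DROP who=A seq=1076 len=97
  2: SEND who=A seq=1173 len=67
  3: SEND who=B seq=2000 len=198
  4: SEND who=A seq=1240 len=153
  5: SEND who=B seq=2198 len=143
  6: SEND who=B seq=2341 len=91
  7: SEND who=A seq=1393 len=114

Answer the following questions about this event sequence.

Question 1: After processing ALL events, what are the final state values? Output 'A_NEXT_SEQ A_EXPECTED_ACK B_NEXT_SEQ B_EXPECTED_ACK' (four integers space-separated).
Answer: 1507 2432 2432 1076

Derivation:
After event 0: A_seq=1076 A_ack=2000 B_seq=2000 B_ack=1076
After event 1: A_seq=1173 A_ack=2000 B_seq=2000 B_ack=1076
After event 2: A_seq=1240 A_ack=2000 B_seq=2000 B_ack=1076
After event 3: A_seq=1240 A_ack=2198 B_seq=2198 B_ack=1076
After event 4: A_seq=1393 A_ack=2198 B_seq=2198 B_ack=1076
After event 5: A_seq=1393 A_ack=2341 B_seq=2341 B_ack=1076
After event 6: A_seq=1393 A_ack=2432 B_seq=2432 B_ack=1076
After event 7: A_seq=1507 A_ack=2432 B_seq=2432 B_ack=1076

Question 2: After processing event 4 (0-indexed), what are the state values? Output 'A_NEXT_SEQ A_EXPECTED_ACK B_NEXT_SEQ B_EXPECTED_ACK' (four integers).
After event 0: A_seq=1076 A_ack=2000 B_seq=2000 B_ack=1076
After event 1: A_seq=1173 A_ack=2000 B_seq=2000 B_ack=1076
After event 2: A_seq=1240 A_ack=2000 B_seq=2000 B_ack=1076
After event 3: A_seq=1240 A_ack=2198 B_seq=2198 B_ack=1076
After event 4: A_seq=1393 A_ack=2198 B_seq=2198 B_ack=1076

1393 2198 2198 1076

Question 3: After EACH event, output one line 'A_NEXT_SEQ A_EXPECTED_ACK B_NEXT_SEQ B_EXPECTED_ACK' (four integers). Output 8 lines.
1076 2000 2000 1076
1173 2000 2000 1076
1240 2000 2000 1076
1240 2198 2198 1076
1393 2198 2198 1076
1393 2341 2341 1076
1393 2432 2432 1076
1507 2432 2432 1076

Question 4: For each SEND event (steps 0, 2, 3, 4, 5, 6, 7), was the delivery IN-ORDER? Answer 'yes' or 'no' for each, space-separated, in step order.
Step 0: SEND seq=1000 -> in-order
Step 2: SEND seq=1173 -> out-of-order
Step 3: SEND seq=2000 -> in-order
Step 4: SEND seq=1240 -> out-of-order
Step 5: SEND seq=2198 -> in-order
Step 6: SEND seq=2341 -> in-order
Step 7: SEND seq=1393 -> out-of-order

Answer: yes no yes no yes yes no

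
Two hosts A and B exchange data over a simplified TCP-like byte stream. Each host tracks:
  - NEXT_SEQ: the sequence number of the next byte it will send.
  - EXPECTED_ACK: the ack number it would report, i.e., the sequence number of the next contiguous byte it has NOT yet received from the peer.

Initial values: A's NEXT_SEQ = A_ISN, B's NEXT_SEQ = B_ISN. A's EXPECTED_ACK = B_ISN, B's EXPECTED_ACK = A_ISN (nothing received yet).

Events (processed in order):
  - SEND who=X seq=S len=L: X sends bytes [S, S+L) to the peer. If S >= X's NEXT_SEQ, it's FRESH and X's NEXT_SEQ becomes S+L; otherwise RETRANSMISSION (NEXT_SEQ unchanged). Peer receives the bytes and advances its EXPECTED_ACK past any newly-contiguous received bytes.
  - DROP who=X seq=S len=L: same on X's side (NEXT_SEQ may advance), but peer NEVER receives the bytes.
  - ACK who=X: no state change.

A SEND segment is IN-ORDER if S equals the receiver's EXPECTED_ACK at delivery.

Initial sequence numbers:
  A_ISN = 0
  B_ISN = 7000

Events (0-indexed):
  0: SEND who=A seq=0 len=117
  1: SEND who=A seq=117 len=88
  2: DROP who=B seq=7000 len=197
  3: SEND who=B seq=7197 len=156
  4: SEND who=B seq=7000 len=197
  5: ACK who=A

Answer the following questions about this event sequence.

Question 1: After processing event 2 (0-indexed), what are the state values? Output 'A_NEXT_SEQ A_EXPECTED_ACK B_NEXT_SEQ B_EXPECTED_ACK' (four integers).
After event 0: A_seq=117 A_ack=7000 B_seq=7000 B_ack=117
After event 1: A_seq=205 A_ack=7000 B_seq=7000 B_ack=205
After event 2: A_seq=205 A_ack=7000 B_seq=7197 B_ack=205

205 7000 7197 205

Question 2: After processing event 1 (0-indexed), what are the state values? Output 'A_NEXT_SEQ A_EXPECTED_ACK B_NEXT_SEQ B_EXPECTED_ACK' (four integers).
After event 0: A_seq=117 A_ack=7000 B_seq=7000 B_ack=117
After event 1: A_seq=205 A_ack=7000 B_seq=7000 B_ack=205

205 7000 7000 205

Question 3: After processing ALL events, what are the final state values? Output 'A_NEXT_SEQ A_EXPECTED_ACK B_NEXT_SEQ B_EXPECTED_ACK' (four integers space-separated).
After event 0: A_seq=117 A_ack=7000 B_seq=7000 B_ack=117
After event 1: A_seq=205 A_ack=7000 B_seq=7000 B_ack=205
After event 2: A_seq=205 A_ack=7000 B_seq=7197 B_ack=205
After event 3: A_seq=205 A_ack=7000 B_seq=7353 B_ack=205
After event 4: A_seq=205 A_ack=7353 B_seq=7353 B_ack=205
After event 5: A_seq=205 A_ack=7353 B_seq=7353 B_ack=205

Answer: 205 7353 7353 205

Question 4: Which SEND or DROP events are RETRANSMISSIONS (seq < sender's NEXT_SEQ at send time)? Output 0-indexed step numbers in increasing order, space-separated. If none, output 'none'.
Answer: 4

Derivation:
Step 0: SEND seq=0 -> fresh
Step 1: SEND seq=117 -> fresh
Step 2: DROP seq=7000 -> fresh
Step 3: SEND seq=7197 -> fresh
Step 4: SEND seq=7000 -> retransmit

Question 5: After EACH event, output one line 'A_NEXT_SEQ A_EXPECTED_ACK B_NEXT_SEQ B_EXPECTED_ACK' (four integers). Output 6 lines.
117 7000 7000 117
205 7000 7000 205
205 7000 7197 205
205 7000 7353 205
205 7353 7353 205
205 7353 7353 205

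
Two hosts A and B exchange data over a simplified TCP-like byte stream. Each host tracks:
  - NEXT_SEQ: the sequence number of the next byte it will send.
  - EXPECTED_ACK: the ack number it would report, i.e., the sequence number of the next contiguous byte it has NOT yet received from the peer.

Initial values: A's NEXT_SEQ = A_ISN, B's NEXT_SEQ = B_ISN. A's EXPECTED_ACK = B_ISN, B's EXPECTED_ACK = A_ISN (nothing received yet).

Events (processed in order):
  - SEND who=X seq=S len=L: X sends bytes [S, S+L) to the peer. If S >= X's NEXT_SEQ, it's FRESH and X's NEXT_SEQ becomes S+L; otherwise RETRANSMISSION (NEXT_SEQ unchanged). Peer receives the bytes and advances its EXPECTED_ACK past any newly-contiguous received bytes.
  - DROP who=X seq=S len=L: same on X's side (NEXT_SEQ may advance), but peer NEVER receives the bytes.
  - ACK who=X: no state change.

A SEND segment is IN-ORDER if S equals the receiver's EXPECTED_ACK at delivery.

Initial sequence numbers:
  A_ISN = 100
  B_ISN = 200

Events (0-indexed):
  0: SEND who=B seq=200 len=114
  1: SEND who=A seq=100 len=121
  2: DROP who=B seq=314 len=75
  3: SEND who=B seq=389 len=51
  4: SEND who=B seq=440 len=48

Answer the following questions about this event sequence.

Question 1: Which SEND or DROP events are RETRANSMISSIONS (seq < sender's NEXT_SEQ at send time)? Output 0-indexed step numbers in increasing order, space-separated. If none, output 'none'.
Step 0: SEND seq=200 -> fresh
Step 1: SEND seq=100 -> fresh
Step 2: DROP seq=314 -> fresh
Step 3: SEND seq=389 -> fresh
Step 4: SEND seq=440 -> fresh

Answer: none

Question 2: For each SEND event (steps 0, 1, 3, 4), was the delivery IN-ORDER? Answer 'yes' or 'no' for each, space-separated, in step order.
Step 0: SEND seq=200 -> in-order
Step 1: SEND seq=100 -> in-order
Step 3: SEND seq=389 -> out-of-order
Step 4: SEND seq=440 -> out-of-order

Answer: yes yes no no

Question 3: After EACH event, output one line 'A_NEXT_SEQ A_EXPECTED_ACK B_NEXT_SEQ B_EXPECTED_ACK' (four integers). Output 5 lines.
100 314 314 100
221 314 314 221
221 314 389 221
221 314 440 221
221 314 488 221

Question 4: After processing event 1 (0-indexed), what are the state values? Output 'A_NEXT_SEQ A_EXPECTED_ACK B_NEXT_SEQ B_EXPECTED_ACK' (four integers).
After event 0: A_seq=100 A_ack=314 B_seq=314 B_ack=100
After event 1: A_seq=221 A_ack=314 B_seq=314 B_ack=221

221 314 314 221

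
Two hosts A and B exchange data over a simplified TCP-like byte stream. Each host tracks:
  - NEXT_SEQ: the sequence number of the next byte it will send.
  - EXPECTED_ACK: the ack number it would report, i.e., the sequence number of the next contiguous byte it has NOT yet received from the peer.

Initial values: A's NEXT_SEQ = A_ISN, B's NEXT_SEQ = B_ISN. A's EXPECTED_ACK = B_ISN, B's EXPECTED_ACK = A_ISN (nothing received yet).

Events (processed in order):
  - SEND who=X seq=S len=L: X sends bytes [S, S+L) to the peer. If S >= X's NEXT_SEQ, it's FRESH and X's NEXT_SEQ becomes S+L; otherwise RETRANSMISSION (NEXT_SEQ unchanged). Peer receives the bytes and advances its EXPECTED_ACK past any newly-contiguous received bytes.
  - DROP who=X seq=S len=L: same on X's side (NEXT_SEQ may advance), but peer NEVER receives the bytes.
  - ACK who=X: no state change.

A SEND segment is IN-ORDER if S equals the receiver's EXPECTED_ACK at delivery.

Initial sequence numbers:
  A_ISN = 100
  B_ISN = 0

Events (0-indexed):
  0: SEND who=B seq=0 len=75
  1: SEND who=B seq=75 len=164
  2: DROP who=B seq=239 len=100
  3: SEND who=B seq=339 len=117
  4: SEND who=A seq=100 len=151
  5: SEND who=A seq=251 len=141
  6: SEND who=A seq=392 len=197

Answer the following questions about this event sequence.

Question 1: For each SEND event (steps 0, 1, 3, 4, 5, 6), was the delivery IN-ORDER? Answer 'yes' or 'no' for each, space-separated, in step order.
Step 0: SEND seq=0 -> in-order
Step 1: SEND seq=75 -> in-order
Step 3: SEND seq=339 -> out-of-order
Step 4: SEND seq=100 -> in-order
Step 5: SEND seq=251 -> in-order
Step 6: SEND seq=392 -> in-order

Answer: yes yes no yes yes yes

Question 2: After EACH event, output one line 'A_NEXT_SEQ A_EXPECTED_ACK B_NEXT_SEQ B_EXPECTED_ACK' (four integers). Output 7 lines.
100 75 75 100
100 239 239 100
100 239 339 100
100 239 456 100
251 239 456 251
392 239 456 392
589 239 456 589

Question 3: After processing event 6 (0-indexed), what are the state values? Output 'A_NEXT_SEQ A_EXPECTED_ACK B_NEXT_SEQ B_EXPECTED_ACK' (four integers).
After event 0: A_seq=100 A_ack=75 B_seq=75 B_ack=100
After event 1: A_seq=100 A_ack=239 B_seq=239 B_ack=100
After event 2: A_seq=100 A_ack=239 B_seq=339 B_ack=100
After event 3: A_seq=100 A_ack=239 B_seq=456 B_ack=100
After event 4: A_seq=251 A_ack=239 B_seq=456 B_ack=251
After event 5: A_seq=392 A_ack=239 B_seq=456 B_ack=392
After event 6: A_seq=589 A_ack=239 B_seq=456 B_ack=589

589 239 456 589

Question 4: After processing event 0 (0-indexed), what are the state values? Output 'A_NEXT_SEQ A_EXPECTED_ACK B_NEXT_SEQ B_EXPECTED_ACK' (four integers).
After event 0: A_seq=100 A_ack=75 B_seq=75 B_ack=100

100 75 75 100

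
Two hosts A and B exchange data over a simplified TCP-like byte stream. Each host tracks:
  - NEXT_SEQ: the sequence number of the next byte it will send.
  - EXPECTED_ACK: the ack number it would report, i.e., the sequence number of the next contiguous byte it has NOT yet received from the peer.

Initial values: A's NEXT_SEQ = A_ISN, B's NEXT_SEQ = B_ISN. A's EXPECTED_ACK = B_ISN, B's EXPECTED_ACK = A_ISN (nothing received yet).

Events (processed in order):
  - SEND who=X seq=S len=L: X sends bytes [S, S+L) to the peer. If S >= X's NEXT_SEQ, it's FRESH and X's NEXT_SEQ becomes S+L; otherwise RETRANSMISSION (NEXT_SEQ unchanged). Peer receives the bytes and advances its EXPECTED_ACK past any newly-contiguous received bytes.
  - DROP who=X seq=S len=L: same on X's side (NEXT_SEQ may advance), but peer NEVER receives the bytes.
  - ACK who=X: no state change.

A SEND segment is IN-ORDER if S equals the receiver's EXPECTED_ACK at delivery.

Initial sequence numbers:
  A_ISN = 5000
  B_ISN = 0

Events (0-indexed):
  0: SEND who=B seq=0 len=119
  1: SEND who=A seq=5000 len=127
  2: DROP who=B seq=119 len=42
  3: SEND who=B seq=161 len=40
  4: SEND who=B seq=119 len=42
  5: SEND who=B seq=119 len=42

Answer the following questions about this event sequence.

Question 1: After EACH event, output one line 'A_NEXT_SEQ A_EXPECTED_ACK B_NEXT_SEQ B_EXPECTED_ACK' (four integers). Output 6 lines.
5000 119 119 5000
5127 119 119 5127
5127 119 161 5127
5127 119 201 5127
5127 201 201 5127
5127 201 201 5127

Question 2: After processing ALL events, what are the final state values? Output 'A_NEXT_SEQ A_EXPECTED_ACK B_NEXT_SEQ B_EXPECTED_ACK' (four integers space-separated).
Answer: 5127 201 201 5127

Derivation:
After event 0: A_seq=5000 A_ack=119 B_seq=119 B_ack=5000
After event 1: A_seq=5127 A_ack=119 B_seq=119 B_ack=5127
After event 2: A_seq=5127 A_ack=119 B_seq=161 B_ack=5127
After event 3: A_seq=5127 A_ack=119 B_seq=201 B_ack=5127
After event 4: A_seq=5127 A_ack=201 B_seq=201 B_ack=5127
After event 5: A_seq=5127 A_ack=201 B_seq=201 B_ack=5127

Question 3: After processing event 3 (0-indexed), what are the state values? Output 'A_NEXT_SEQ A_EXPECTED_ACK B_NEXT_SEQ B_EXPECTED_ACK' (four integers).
After event 0: A_seq=5000 A_ack=119 B_seq=119 B_ack=5000
After event 1: A_seq=5127 A_ack=119 B_seq=119 B_ack=5127
After event 2: A_seq=5127 A_ack=119 B_seq=161 B_ack=5127
After event 3: A_seq=5127 A_ack=119 B_seq=201 B_ack=5127

5127 119 201 5127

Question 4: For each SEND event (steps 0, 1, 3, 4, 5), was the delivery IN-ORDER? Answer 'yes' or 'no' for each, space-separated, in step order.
Answer: yes yes no yes no

Derivation:
Step 0: SEND seq=0 -> in-order
Step 1: SEND seq=5000 -> in-order
Step 3: SEND seq=161 -> out-of-order
Step 4: SEND seq=119 -> in-order
Step 5: SEND seq=119 -> out-of-order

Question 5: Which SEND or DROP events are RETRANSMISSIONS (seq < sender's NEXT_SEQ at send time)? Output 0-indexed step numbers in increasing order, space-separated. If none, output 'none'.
Answer: 4 5

Derivation:
Step 0: SEND seq=0 -> fresh
Step 1: SEND seq=5000 -> fresh
Step 2: DROP seq=119 -> fresh
Step 3: SEND seq=161 -> fresh
Step 4: SEND seq=119 -> retransmit
Step 5: SEND seq=119 -> retransmit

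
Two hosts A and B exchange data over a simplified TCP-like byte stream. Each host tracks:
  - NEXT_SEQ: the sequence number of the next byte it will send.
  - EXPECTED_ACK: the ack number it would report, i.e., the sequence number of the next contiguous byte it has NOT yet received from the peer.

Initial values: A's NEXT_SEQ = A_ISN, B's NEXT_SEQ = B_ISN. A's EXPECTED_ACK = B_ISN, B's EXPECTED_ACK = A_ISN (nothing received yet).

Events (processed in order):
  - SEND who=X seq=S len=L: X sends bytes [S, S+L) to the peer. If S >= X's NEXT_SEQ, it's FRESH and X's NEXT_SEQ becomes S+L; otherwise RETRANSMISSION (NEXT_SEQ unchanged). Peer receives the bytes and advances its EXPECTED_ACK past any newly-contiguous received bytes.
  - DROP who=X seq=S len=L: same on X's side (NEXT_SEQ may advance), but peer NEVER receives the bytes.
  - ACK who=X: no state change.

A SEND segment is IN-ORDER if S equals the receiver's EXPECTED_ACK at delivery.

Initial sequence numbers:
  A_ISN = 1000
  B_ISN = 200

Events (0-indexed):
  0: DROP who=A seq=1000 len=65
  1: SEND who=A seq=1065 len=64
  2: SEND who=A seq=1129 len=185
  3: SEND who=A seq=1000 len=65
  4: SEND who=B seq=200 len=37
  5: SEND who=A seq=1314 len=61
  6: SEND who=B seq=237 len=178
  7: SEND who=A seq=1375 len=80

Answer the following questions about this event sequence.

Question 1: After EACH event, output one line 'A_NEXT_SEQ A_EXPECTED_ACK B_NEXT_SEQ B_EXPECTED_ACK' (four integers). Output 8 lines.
1065 200 200 1000
1129 200 200 1000
1314 200 200 1000
1314 200 200 1314
1314 237 237 1314
1375 237 237 1375
1375 415 415 1375
1455 415 415 1455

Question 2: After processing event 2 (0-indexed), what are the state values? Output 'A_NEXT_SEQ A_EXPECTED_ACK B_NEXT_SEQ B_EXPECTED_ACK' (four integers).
After event 0: A_seq=1065 A_ack=200 B_seq=200 B_ack=1000
After event 1: A_seq=1129 A_ack=200 B_seq=200 B_ack=1000
After event 2: A_seq=1314 A_ack=200 B_seq=200 B_ack=1000

1314 200 200 1000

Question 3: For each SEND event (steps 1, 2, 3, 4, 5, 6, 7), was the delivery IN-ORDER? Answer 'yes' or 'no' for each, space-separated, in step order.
Step 1: SEND seq=1065 -> out-of-order
Step 2: SEND seq=1129 -> out-of-order
Step 3: SEND seq=1000 -> in-order
Step 4: SEND seq=200 -> in-order
Step 5: SEND seq=1314 -> in-order
Step 6: SEND seq=237 -> in-order
Step 7: SEND seq=1375 -> in-order

Answer: no no yes yes yes yes yes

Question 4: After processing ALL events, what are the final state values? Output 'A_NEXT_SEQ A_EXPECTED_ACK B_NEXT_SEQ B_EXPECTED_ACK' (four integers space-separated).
After event 0: A_seq=1065 A_ack=200 B_seq=200 B_ack=1000
After event 1: A_seq=1129 A_ack=200 B_seq=200 B_ack=1000
After event 2: A_seq=1314 A_ack=200 B_seq=200 B_ack=1000
After event 3: A_seq=1314 A_ack=200 B_seq=200 B_ack=1314
After event 4: A_seq=1314 A_ack=237 B_seq=237 B_ack=1314
After event 5: A_seq=1375 A_ack=237 B_seq=237 B_ack=1375
After event 6: A_seq=1375 A_ack=415 B_seq=415 B_ack=1375
After event 7: A_seq=1455 A_ack=415 B_seq=415 B_ack=1455

Answer: 1455 415 415 1455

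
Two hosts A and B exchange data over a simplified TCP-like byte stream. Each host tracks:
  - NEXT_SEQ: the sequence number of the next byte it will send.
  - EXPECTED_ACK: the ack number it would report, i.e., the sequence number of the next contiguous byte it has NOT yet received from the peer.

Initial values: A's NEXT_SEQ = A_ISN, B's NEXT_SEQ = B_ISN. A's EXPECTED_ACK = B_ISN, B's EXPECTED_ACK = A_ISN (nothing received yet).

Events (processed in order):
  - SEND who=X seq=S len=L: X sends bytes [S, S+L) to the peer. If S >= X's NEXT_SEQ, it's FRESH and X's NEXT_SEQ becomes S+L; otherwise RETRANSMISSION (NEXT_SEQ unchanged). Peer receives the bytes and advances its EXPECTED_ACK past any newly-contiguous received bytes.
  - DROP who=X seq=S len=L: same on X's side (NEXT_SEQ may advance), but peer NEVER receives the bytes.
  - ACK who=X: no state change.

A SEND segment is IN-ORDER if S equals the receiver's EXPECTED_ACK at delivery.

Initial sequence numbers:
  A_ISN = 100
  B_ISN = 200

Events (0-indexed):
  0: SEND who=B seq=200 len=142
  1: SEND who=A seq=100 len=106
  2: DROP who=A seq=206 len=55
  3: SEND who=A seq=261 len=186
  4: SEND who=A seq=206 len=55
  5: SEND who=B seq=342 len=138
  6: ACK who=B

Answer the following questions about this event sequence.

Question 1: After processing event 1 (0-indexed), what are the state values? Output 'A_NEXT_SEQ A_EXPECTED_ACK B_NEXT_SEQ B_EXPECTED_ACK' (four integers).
After event 0: A_seq=100 A_ack=342 B_seq=342 B_ack=100
After event 1: A_seq=206 A_ack=342 B_seq=342 B_ack=206

206 342 342 206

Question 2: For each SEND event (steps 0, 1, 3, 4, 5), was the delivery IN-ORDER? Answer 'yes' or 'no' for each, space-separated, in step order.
Answer: yes yes no yes yes

Derivation:
Step 0: SEND seq=200 -> in-order
Step 1: SEND seq=100 -> in-order
Step 3: SEND seq=261 -> out-of-order
Step 4: SEND seq=206 -> in-order
Step 5: SEND seq=342 -> in-order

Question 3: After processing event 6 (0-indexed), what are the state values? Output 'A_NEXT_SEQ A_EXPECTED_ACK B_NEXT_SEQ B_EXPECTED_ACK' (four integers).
After event 0: A_seq=100 A_ack=342 B_seq=342 B_ack=100
After event 1: A_seq=206 A_ack=342 B_seq=342 B_ack=206
After event 2: A_seq=261 A_ack=342 B_seq=342 B_ack=206
After event 3: A_seq=447 A_ack=342 B_seq=342 B_ack=206
After event 4: A_seq=447 A_ack=342 B_seq=342 B_ack=447
After event 5: A_seq=447 A_ack=480 B_seq=480 B_ack=447
After event 6: A_seq=447 A_ack=480 B_seq=480 B_ack=447

447 480 480 447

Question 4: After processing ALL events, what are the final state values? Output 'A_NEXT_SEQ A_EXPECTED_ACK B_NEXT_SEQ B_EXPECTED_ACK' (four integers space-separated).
Answer: 447 480 480 447

Derivation:
After event 0: A_seq=100 A_ack=342 B_seq=342 B_ack=100
After event 1: A_seq=206 A_ack=342 B_seq=342 B_ack=206
After event 2: A_seq=261 A_ack=342 B_seq=342 B_ack=206
After event 3: A_seq=447 A_ack=342 B_seq=342 B_ack=206
After event 4: A_seq=447 A_ack=342 B_seq=342 B_ack=447
After event 5: A_seq=447 A_ack=480 B_seq=480 B_ack=447
After event 6: A_seq=447 A_ack=480 B_seq=480 B_ack=447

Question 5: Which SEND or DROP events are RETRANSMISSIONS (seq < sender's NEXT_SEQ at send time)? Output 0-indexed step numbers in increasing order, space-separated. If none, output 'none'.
Answer: 4

Derivation:
Step 0: SEND seq=200 -> fresh
Step 1: SEND seq=100 -> fresh
Step 2: DROP seq=206 -> fresh
Step 3: SEND seq=261 -> fresh
Step 4: SEND seq=206 -> retransmit
Step 5: SEND seq=342 -> fresh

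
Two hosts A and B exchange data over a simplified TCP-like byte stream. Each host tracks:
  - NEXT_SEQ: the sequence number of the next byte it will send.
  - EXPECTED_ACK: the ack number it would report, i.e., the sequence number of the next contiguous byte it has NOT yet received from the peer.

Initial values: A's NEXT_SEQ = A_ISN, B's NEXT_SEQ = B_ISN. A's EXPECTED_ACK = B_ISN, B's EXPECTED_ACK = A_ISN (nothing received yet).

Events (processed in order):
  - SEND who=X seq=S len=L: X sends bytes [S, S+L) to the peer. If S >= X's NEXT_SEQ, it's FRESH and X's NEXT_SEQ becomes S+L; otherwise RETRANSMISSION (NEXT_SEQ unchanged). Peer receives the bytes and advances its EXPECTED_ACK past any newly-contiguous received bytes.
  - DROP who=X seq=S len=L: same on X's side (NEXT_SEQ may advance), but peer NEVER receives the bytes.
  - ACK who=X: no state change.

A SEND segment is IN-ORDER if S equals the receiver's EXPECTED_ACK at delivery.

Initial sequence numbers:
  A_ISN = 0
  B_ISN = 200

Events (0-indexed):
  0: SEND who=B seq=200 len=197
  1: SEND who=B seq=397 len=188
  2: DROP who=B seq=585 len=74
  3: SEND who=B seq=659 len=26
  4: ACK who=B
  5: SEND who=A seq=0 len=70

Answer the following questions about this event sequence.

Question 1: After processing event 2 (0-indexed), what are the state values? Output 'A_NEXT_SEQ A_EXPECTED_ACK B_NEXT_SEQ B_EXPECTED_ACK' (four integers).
After event 0: A_seq=0 A_ack=397 B_seq=397 B_ack=0
After event 1: A_seq=0 A_ack=585 B_seq=585 B_ack=0
After event 2: A_seq=0 A_ack=585 B_seq=659 B_ack=0

0 585 659 0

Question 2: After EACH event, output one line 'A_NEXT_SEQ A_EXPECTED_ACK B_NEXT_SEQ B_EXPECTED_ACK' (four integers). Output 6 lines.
0 397 397 0
0 585 585 0
0 585 659 0
0 585 685 0
0 585 685 0
70 585 685 70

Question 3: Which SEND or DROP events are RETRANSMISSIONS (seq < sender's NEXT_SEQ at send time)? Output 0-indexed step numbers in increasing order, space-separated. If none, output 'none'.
Answer: none

Derivation:
Step 0: SEND seq=200 -> fresh
Step 1: SEND seq=397 -> fresh
Step 2: DROP seq=585 -> fresh
Step 3: SEND seq=659 -> fresh
Step 5: SEND seq=0 -> fresh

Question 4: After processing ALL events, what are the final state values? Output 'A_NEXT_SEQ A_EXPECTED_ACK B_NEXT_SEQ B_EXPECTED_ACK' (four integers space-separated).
After event 0: A_seq=0 A_ack=397 B_seq=397 B_ack=0
After event 1: A_seq=0 A_ack=585 B_seq=585 B_ack=0
After event 2: A_seq=0 A_ack=585 B_seq=659 B_ack=0
After event 3: A_seq=0 A_ack=585 B_seq=685 B_ack=0
After event 4: A_seq=0 A_ack=585 B_seq=685 B_ack=0
After event 5: A_seq=70 A_ack=585 B_seq=685 B_ack=70

Answer: 70 585 685 70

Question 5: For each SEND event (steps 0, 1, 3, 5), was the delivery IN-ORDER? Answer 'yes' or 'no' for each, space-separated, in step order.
Step 0: SEND seq=200 -> in-order
Step 1: SEND seq=397 -> in-order
Step 3: SEND seq=659 -> out-of-order
Step 5: SEND seq=0 -> in-order

Answer: yes yes no yes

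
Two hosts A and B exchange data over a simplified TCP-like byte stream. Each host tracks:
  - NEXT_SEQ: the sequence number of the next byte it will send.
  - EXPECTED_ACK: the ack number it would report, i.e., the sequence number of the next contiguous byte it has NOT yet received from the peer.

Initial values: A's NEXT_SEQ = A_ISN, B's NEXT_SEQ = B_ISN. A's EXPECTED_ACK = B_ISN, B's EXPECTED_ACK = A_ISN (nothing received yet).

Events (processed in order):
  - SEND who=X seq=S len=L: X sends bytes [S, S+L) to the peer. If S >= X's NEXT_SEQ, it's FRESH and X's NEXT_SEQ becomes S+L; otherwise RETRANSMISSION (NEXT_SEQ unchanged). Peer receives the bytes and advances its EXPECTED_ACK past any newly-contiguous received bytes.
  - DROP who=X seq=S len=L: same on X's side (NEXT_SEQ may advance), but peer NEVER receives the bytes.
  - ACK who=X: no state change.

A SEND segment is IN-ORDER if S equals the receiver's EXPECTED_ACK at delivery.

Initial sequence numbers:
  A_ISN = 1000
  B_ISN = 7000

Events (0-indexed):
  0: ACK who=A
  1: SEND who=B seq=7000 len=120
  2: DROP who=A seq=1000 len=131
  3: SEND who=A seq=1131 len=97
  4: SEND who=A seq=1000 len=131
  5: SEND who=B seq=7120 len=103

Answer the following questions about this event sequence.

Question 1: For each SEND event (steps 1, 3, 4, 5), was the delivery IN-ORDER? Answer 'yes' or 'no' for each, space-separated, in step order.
Step 1: SEND seq=7000 -> in-order
Step 3: SEND seq=1131 -> out-of-order
Step 4: SEND seq=1000 -> in-order
Step 5: SEND seq=7120 -> in-order

Answer: yes no yes yes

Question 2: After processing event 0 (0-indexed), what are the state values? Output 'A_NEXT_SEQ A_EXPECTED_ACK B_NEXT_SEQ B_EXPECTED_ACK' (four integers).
After event 0: A_seq=1000 A_ack=7000 B_seq=7000 B_ack=1000

1000 7000 7000 1000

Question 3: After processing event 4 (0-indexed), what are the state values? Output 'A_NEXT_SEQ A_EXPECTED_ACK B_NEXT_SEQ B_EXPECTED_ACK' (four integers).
After event 0: A_seq=1000 A_ack=7000 B_seq=7000 B_ack=1000
After event 1: A_seq=1000 A_ack=7120 B_seq=7120 B_ack=1000
After event 2: A_seq=1131 A_ack=7120 B_seq=7120 B_ack=1000
After event 3: A_seq=1228 A_ack=7120 B_seq=7120 B_ack=1000
After event 4: A_seq=1228 A_ack=7120 B_seq=7120 B_ack=1228

1228 7120 7120 1228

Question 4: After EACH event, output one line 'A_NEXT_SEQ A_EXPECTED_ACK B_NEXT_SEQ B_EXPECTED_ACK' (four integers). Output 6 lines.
1000 7000 7000 1000
1000 7120 7120 1000
1131 7120 7120 1000
1228 7120 7120 1000
1228 7120 7120 1228
1228 7223 7223 1228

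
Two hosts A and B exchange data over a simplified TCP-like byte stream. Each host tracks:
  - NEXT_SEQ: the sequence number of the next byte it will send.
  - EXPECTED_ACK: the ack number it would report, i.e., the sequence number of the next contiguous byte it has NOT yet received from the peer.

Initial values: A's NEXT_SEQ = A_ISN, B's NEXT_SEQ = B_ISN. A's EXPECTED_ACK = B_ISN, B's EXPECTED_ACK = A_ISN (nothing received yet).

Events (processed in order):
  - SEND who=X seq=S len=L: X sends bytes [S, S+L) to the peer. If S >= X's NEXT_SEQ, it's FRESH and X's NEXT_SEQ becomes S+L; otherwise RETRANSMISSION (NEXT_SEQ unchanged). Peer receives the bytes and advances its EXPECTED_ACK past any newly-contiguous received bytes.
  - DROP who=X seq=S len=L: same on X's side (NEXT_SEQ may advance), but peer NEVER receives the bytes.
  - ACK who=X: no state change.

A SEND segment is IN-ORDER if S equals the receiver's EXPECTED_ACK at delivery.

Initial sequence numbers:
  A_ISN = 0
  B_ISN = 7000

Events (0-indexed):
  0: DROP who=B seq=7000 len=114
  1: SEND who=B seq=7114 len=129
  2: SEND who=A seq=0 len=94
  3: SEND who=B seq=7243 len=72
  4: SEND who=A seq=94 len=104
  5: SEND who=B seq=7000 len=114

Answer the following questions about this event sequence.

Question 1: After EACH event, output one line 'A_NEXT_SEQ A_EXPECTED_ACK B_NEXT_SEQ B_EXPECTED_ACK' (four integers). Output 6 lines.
0 7000 7114 0
0 7000 7243 0
94 7000 7243 94
94 7000 7315 94
198 7000 7315 198
198 7315 7315 198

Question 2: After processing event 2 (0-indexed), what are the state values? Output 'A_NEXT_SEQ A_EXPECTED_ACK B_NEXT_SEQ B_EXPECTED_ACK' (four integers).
After event 0: A_seq=0 A_ack=7000 B_seq=7114 B_ack=0
After event 1: A_seq=0 A_ack=7000 B_seq=7243 B_ack=0
After event 2: A_seq=94 A_ack=7000 B_seq=7243 B_ack=94

94 7000 7243 94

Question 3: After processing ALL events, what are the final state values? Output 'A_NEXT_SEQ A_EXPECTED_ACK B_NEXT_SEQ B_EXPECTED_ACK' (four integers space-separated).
After event 0: A_seq=0 A_ack=7000 B_seq=7114 B_ack=0
After event 1: A_seq=0 A_ack=7000 B_seq=7243 B_ack=0
After event 2: A_seq=94 A_ack=7000 B_seq=7243 B_ack=94
After event 3: A_seq=94 A_ack=7000 B_seq=7315 B_ack=94
After event 4: A_seq=198 A_ack=7000 B_seq=7315 B_ack=198
After event 5: A_seq=198 A_ack=7315 B_seq=7315 B_ack=198

Answer: 198 7315 7315 198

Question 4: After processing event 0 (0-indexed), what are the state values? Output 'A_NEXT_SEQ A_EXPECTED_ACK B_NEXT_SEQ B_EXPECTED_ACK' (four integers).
After event 0: A_seq=0 A_ack=7000 B_seq=7114 B_ack=0

0 7000 7114 0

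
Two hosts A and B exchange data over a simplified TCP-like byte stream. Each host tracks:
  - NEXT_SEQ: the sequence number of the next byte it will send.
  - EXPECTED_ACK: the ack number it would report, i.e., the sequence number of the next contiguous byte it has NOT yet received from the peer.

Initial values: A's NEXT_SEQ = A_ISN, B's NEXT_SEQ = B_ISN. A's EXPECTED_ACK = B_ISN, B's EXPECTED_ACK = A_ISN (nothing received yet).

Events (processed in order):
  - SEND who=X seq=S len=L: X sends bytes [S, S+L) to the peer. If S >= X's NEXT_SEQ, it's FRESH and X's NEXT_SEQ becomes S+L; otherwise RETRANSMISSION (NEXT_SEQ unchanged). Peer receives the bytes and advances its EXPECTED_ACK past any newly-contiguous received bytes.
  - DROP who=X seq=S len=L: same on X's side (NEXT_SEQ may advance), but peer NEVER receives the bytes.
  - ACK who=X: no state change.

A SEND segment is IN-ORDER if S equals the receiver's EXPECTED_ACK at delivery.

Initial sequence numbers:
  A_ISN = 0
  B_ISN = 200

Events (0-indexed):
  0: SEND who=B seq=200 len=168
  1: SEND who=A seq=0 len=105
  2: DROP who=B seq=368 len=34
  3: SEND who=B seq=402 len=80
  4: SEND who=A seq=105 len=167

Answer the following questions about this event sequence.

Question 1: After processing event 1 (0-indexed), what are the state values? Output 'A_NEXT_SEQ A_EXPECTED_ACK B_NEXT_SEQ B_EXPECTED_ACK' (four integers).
After event 0: A_seq=0 A_ack=368 B_seq=368 B_ack=0
After event 1: A_seq=105 A_ack=368 B_seq=368 B_ack=105

105 368 368 105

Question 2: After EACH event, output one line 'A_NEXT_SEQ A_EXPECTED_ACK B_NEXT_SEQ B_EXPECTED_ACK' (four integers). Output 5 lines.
0 368 368 0
105 368 368 105
105 368 402 105
105 368 482 105
272 368 482 272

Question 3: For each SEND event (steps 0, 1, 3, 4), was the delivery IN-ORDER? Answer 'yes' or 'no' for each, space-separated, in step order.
Answer: yes yes no yes

Derivation:
Step 0: SEND seq=200 -> in-order
Step 1: SEND seq=0 -> in-order
Step 3: SEND seq=402 -> out-of-order
Step 4: SEND seq=105 -> in-order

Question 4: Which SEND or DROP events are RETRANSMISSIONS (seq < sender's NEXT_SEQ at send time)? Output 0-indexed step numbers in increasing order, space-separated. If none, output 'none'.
Step 0: SEND seq=200 -> fresh
Step 1: SEND seq=0 -> fresh
Step 2: DROP seq=368 -> fresh
Step 3: SEND seq=402 -> fresh
Step 4: SEND seq=105 -> fresh

Answer: none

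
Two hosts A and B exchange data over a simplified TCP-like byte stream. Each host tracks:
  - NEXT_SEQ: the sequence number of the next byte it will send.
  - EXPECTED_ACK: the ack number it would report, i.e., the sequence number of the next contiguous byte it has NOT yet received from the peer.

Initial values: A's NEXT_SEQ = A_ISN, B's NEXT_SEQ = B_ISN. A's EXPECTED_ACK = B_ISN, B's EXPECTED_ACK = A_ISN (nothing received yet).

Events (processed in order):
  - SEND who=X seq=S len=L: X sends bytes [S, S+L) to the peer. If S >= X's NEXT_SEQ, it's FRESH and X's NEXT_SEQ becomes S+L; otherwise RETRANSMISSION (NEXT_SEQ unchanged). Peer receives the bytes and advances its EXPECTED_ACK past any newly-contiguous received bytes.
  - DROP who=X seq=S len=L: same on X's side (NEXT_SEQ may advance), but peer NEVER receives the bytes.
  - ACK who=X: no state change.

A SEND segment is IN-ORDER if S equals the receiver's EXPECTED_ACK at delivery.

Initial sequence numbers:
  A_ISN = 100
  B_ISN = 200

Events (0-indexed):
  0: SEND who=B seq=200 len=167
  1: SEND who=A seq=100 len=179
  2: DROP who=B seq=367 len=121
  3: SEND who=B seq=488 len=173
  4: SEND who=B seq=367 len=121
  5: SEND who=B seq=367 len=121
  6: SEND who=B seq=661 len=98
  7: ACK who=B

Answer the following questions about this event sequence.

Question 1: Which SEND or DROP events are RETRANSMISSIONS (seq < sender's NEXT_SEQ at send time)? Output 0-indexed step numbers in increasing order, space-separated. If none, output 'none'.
Step 0: SEND seq=200 -> fresh
Step 1: SEND seq=100 -> fresh
Step 2: DROP seq=367 -> fresh
Step 3: SEND seq=488 -> fresh
Step 4: SEND seq=367 -> retransmit
Step 5: SEND seq=367 -> retransmit
Step 6: SEND seq=661 -> fresh

Answer: 4 5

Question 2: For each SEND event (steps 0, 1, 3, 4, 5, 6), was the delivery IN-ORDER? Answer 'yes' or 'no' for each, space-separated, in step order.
Step 0: SEND seq=200 -> in-order
Step 1: SEND seq=100 -> in-order
Step 3: SEND seq=488 -> out-of-order
Step 4: SEND seq=367 -> in-order
Step 5: SEND seq=367 -> out-of-order
Step 6: SEND seq=661 -> in-order

Answer: yes yes no yes no yes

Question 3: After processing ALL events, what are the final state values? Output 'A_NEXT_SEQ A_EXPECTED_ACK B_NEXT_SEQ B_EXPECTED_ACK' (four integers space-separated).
Answer: 279 759 759 279

Derivation:
After event 0: A_seq=100 A_ack=367 B_seq=367 B_ack=100
After event 1: A_seq=279 A_ack=367 B_seq=367 B_ack=279
After event 2: A_seq=279 A_ack=367 B_seq=488 B_ack=279
After event 3: A_seq=279 A_ack=367 B_seq=661 B_ack=279
After event 4: A_seq=279 A_ack=661 B_seq=661 B_ack=279
After event 5: A_seq=279 A_ack=661 B_seq=661 B_ack=279
After event 6: A_seq=279 A_ack=759 B_seq=759 B_ack=279
After event 7: A_seq=279 A_ack=759 B_seq=759 B_ack=279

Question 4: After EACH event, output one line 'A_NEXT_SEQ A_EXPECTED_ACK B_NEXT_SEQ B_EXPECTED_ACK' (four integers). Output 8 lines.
100 367 367 100
279 367 367 279
279 367 488 279
279 367 661 279
279 661 661 279
279 661 661 279
279 759 759 279
279 759 759 279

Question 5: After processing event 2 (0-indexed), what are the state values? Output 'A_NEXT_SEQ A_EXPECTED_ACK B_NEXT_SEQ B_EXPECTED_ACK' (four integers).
After event 0: A_seq=100 A_ack=367 B_seq=367 B_ack=100
After event 1: A_seq=279 A_ack=367 B_seq=367 B_ack=279
After event 2: A_seq=279 A_ack=367 B_seq=488 B_ack=279

279 367 488 279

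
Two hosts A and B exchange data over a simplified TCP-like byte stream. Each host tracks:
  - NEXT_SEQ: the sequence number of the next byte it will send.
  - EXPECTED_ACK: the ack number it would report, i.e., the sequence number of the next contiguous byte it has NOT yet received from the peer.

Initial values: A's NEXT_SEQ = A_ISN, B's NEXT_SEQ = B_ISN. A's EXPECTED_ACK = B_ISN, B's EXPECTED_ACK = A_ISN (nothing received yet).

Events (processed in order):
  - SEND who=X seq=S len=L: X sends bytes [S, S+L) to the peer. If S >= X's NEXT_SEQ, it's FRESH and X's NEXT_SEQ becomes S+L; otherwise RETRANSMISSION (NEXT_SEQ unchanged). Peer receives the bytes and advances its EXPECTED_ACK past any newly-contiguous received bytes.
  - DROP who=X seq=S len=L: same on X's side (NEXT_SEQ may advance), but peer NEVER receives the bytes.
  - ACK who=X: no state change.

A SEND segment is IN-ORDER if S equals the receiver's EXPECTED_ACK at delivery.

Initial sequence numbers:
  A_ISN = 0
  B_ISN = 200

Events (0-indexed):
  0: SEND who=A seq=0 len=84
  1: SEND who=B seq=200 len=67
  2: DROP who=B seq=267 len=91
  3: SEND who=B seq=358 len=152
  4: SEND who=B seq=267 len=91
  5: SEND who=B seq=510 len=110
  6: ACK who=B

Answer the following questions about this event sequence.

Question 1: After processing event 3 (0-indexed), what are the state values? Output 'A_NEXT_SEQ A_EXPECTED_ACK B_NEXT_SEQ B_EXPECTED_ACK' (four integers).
After event 0: A_seq=84 A_ack=200 B_seq=200 B_ack=84
After event 1: A_seq=84 A_ack=267 B_seq=267 B_ack=84
After event 2: A_seq=84 A_ack=267 B_seq=358 B_ack=84
After event 3: A_seq=84 A_ack=267 B_seq=510 B_ack=84

84 267 510 84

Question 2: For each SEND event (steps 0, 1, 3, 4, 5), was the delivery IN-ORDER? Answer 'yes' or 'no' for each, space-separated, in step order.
Step 0: SEND seq=0 -> in-order
Step 1: SEND seq=200 -> in-order
Step 3: SEND seq=358 -> out-of-order
Step 4: SEND seq=267 -> in-order
Step 5: SEND seq=510 -> in-order

Answer: yes yes no yes yes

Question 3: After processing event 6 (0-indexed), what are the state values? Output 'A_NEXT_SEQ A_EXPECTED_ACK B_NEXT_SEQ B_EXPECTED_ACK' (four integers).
After event 0: A_seq=84 A_ack=200 B_seq=200 B_ack=84
After event 1: A_seq=84 A_ack=267 B_seq=267 B_ack=84
After event 2: A_seq=84 A_ack=267 B_seq=358 B_ack=84
After event 3: A_seq=84 A_ack=267 B_seq=510 B_ack=84
After event 4: A_seq=84 A_ack=510 B_seq=510 B_ack=84
After event 5: A_seq=84 A_ack=620 B_seq=620 B_ack=84
After event 6: A_seq=84 A_ack=620 B_seq=620 B_ack=84

84 620 620 84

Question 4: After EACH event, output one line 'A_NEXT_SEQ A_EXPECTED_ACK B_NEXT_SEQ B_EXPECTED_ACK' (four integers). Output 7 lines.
84 200 200 84
84 267 267 84
84 267 358 84
84 267 510 84
84 510 510 84
84 620 620 84
84 620 620 84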